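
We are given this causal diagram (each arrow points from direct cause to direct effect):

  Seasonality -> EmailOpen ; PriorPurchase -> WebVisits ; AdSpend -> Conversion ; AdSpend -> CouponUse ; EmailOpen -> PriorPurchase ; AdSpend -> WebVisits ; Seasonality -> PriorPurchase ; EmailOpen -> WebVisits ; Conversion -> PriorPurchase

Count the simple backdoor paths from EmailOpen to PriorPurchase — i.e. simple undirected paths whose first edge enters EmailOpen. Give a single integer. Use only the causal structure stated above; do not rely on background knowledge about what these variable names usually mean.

A backdoor path from EmailOpen to PriorPurchase is any simple undirected path whose first edge points into EmailOpen (i.e. leaves EmailOpen via a parent).
Parents of EmailOpen: {Seasonality}.
Enumerating:
  P1: EmailOpen <- Seasonality -> PriorPurchase
That exhausts the simple backdoor paths. Count: 1.

1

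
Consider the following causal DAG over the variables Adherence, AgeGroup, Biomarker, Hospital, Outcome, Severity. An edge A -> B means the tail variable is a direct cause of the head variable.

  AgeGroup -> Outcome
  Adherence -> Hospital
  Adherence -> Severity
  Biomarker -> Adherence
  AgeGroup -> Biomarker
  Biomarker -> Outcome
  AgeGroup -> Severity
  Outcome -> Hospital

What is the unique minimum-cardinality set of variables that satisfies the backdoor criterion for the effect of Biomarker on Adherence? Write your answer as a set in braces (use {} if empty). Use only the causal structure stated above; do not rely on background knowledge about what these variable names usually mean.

Variables eligible for adjustment (non-descendants of Biomarker, excluding Biomarker and Adherence): {AgeGroup}.
Backdoor paths from Biomarker to Adherence:
  P1: Biomarker <- AgeGroup -> Outcome -> Hospital <- Adherence
  P2: Biomarker <- AgeGroup -> Severity <- Adherence
Each backdoor path contains an unconditioned collider, so every path is already blocked with the empty conditioning set:
  P1: blocked at collider Hospital (neither it nor any descendant is in the conditioning set).
  P2: blocked at collider Severity (neither it nor any descendant is in the conditioning set).
The empty set is therefore the unique smallest valid set.

{}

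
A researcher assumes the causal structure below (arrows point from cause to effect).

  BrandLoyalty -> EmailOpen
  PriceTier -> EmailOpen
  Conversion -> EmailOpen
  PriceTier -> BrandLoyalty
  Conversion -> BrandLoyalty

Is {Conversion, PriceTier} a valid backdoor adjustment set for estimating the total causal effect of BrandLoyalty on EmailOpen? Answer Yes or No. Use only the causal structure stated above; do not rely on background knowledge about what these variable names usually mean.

Yes

Backdoor paths from BrandLoyalty to EmailOpen (paths whose first edge points into BrandLoyalty):
  P1: BrandLoyalty <- PriceTier -> EmailOpen
  P2: BrandLoyalty <- Conversion -> EmailOpen
Condition 1 (no descendant of BrandLoyalty in the set): holds — descendants of BrandLoyalty are {EmailOpen}; none are in {Conversion, PriceTier}.
Condition 2 (every backdoor path blocked by {Conversion, PriceTier}):
  P1: blocked at fork node PriceTier ∈ conditioning set.
  P2: blocked at fork node Conversion ∈ conditioning set.
{Conversion, PriceTier} satisfies the backdoor criterion.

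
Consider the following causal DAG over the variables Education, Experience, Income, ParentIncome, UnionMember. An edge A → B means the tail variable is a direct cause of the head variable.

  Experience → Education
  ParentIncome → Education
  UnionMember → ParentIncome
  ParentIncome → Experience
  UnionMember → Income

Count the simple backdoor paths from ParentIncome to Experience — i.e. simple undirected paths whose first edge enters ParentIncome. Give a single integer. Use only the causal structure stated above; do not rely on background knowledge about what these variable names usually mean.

0

A backdoor path from ParentIncome to Experience is any simple undirected path whose first edge points into ParentIncome (i.e. leaves ParentIncome via a parent).
Parents of ParentIncome: {UnionMember}.
No simple path from any parent of ParentIncome reaches Experience without revisiting ParentIncome, so there are no backdoor paths.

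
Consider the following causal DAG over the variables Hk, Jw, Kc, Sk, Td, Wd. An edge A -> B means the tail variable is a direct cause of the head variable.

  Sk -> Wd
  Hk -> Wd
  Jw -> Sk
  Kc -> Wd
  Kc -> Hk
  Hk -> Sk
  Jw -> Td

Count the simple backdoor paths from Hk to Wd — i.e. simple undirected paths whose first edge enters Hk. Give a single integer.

1

A backdoor path from Hk to Wd is any simple undirected path whose first edge points into Hk (i.e. leaves Hk via a parent).
Parents of Hk: {Kc}.
Enumerating:
  P1: Hk <- Kc -> Wd
That exhausts the simple backdoor paths. Count: 1.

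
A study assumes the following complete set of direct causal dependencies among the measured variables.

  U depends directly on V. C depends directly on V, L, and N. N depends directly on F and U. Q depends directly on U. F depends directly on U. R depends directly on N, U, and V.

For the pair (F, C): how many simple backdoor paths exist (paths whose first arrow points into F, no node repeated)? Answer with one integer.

6

A backdoor path from F to C is any simple undirected path whose first edge points into F (i.e. leaves F via a parent).
Parents of F: {U}.
Enumerating:
  P1: F <- U <- V -> R <- N -> C
  P2: F <- U <- V -> C
  P3: F <- U -> N -> R <- V -> C
  P4: F <- U -> N -> C
  P5: F <- U -> R <- V -> C
  P6: F <- U -> R <- N -> C
That exhausts the simple backdoor paths. Count: 6.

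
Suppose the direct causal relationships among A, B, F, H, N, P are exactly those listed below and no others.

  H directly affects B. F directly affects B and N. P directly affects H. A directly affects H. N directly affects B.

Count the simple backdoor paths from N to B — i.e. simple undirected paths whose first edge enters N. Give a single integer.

1

A backdoor path from N to B is any simple undirected path whose first edge points into N (i.e. leaves N via a parent).
Parents of N: {F}.
Enumerating:
  P1: N <- F -> B
That exhausts the simple backdoor paths. Count: 1.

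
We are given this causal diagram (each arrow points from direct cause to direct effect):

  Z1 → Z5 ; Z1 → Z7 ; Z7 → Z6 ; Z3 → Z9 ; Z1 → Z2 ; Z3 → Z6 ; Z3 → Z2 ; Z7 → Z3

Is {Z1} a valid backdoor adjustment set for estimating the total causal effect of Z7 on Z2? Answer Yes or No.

Yes

Backdoor paths from Z7 to Z2 (paths whose first edge points into Z7):
  P1: Z7 <- Z1 -> Z2
Condition 1 (no descendant of Z7 in the set): holds — descendants of Z7 are {Z2, Z3, Z6, Z9}; none are in {Z1}.
Condition 2 (every backdoor path blocked by {Z1}):
  P1: blocked at fork node Z1 ∈ conditioning set.
{Z1} satisfies the backdoor criterion.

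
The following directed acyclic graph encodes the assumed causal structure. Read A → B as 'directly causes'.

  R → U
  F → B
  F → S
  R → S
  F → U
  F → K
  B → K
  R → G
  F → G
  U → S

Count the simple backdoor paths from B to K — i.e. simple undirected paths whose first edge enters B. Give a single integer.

1

A backdoor path from B to K is any simple undirected path whose first edge points into B (i.e. leaves B via a parent).
Parents of B: {F}.
Enumerating:
  P1: B <- F -> K
That exhausts the simple backdoor paths. Count: 1.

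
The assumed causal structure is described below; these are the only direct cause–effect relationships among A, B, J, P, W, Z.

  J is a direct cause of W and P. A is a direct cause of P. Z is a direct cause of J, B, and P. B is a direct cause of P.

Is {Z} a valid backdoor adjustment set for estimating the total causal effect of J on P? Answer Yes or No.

Backdoor paths from J to P (paths whose first edge points into J):
  P1: J <- Z -> B -> P
  P2: J <- Z -> P
Condition 1 (no descendant of J in the set): holds — descendants of J are {P, W}; none are in {Z}.
Condition 2 (every backdoor path blocked by {Z}):
  P1: blocked at fork node Z ∈ conditioning set.
  P2: blocked at fork node Z ∈ conditioning set.
{Z} satisfies the backdoor criterion.

Yes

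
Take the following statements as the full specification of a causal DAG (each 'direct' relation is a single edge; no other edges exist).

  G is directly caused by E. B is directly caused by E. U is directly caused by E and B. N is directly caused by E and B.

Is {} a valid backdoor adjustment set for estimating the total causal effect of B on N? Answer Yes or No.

Backdoor paths from B to N (paths whose first edge points into B):
  P1: B <- E -> N
Condition 1 (no descendant of B in the set): holds — descendants of B are {N, U}; none are in {}.
Condition 2 (every backdoor path blocked by {}):
  P1: open — no interior node is in the conditioning set.
{} does not satisfy the backdoor criterion.

No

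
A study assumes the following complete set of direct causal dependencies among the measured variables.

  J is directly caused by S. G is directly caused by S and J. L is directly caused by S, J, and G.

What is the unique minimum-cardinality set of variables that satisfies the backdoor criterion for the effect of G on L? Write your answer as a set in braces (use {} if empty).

Variables eligible for adjustment (non-descendants of G, excluding G and L): {J, S}.
Backdoor paths from G to L:
  P1: G <- S -> J -> L
  P2: G <- S -> L
  P3: G <- J <- S -> L
  P4: G <- J -> L
The empty set is not sufficient: P1 (G <- S -> J -> L) has no collider blocking it and no conditioned non-collider, so it is open.
Try {J, S}:
  P1: blocked at fork node S ∈ conditioning set.
  P2: blocked at fork node S ∈ conditioning set.
  P3: blocked at chain node J ∈ conditioning set.
  P4: blocked at fork node J ∈ conditioning set.
{J, S} contains no descendant of G and blocks every backdoor path.
Every element of {J, S} is needed (dropping J leaves P4 open; dropping S leaves P2 open), so no proper subset is valid.
Among all size-2 subsets of the eligible variables, only {J, S} blocks every backdoor path, so it is the unique smallest valid adjustment set.

{J, S}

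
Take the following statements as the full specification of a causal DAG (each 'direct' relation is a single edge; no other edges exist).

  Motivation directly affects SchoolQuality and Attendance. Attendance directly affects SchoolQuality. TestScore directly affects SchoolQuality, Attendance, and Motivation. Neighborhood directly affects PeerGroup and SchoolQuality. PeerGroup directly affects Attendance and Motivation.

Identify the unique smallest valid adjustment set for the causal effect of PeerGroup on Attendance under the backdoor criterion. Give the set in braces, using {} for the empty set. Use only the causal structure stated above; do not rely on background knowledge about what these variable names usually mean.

Variables eligible for adjustment (non-descendants of PeerGroup, excluding PeerGroup and Attendance): {Neighborhood, TestScore}.
Backdoor paths from PeerGroup to Attendance:
  P1: PeerGroup <- Neighborhood -> SchoolQuality <- TestScore -> Motivation -> Attendance
  P2: PeerGroup <- Neighborhood -> SchoolQuality <- TestScore -> Attendance
  P3: PeerGroup <- Neighborhood -> SchoolQuality <- Motivation <- TestScore -> Attendance
  P4: PeerGroup <- Neighborhood -> SchoolQuality <- Motivation -> Attendance
  P5: PeerGroup <- Neighborhood -> SchoolQuality <- Attendance
Each backdoor path contains an unconditioned collider, so every path is already blocked with the empty conditioning set:
  P1: blocked at collider SchoolQuality (neither it nor any descendant is in the conditioning set).
  P2: blocked at collider SchoolQuality (neither it nor any descendant is in the conditioning set).
  P3: blocked at collider SchoolQuality (neither it nor any descendant is in the conditioning set).
  P4: blocked at collider SchoolQuality (neither it nor any descendant is in the conditioning set).
  P5: blocked at collider SchoolQuality (neither it nor any descendant is in the conditioning set).
The empty set is therefore the unique smallest valid set.

{}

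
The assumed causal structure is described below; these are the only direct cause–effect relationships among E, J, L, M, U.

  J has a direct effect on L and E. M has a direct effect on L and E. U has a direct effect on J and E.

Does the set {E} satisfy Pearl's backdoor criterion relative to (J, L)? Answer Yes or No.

No

Backdoor paths from J to L (paths whose first edge points into J):
  P1: J <- U -> E <- M -> L
Condition 1 (no descendant of J in the set): FAILS — E is a descendant of J.
Condition 2 (every backdoor path blocked by {E}):
  P1: open — collider(s) E are conditioned on (or have a conditioned descendant) and no non-collider on the path is in the set.
{E} does not satisfy the backdoor criterion.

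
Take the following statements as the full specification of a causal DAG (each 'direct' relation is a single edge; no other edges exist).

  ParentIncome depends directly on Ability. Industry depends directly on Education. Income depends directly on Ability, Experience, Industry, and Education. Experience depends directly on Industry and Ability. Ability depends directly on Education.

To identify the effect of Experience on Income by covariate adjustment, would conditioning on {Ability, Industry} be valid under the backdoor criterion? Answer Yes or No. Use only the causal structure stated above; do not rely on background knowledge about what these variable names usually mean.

Backdoor paths from Experience to Income (paths whose first edge points into Experience):
  P1: Experience <- Ability <- Education -> Industry -> Income
  P2: Experience <- Ability <- Education -> Income
  P3: Experience <- Ability -> Income
  P4: Experience <- Industry <- Education -> Ability -> Income
  P5: Experience <- Industry <- Education -> Income
  P6: Experience <- Industry -> Income
Condition 1 (no descendant of Experience in the set): holds — descendants of Experience are {Income}; none are in {Ability, Industry}.
Condition 2 (every backdoor path blocked by {Ability, Industry}):
  P1: blocked at chain node Ability ∈ conditioning set.
  P2: blocked at chain node Ability ∈ conditioning set.
  P3: blocked at fork node Ability ∈ conditioning set.
  P4: blocked at chain node Industry ∈ conditioning set.
  P5: blocked at chain node Industry ∈ conditioning set.
  P6: blocked at fork node Industry ∈ conditioning set.
{Ability, Industry} satisfies the backdoor criterion.

Yes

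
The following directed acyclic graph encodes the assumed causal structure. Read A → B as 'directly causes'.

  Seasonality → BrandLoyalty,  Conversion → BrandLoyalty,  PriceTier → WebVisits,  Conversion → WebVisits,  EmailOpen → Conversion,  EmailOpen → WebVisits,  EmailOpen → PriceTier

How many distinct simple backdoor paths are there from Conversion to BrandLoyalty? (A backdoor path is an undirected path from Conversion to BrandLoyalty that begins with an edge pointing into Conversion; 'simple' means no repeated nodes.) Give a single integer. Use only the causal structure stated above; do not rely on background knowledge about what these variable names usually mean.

A backdoor path from Conversion to BrandLoyalty is any simple undirected path whose first edge points into Conversion (i.e. leaves Conversion via a parent).
Parents of Conversion: {EmailOpen}.
No simple path from any parent of Conversion reaches BrandLoyalty without revisiting Conversion, so there are no backdoor paths.

0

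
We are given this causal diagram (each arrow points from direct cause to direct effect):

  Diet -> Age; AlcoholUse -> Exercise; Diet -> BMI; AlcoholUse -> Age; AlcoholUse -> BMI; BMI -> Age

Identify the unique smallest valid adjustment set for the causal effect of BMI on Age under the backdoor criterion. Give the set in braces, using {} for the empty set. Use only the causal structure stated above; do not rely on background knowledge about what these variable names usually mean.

Variables eligible for adjustment (non-descendants of BMI, excluding BMI and Age): {AlcoholUse, Diet, Exercise}.
Backdoor paths from BMI to Age:
  P1: BMI <- AlcoholUse -> Age
  P2: BMI <- Diet -> Age
The empty set is not sufficient: P1 (BMI <- AlcoholUse -> Age) has no collider blocking it and no conditioned non-collider, so it is open.
Try {AlcoholUse, Diet}:
  P1: blocked at fork node AlcoholUse ∈ conditioning set.
  P2: blocked at fork node Diet ∈ conditioning set.
{AlcoholUse, Diet} contains no descendant of BMI and blocks every backdoor path.
Every element of {AlcoholUse, Diet} is needed (dropping AlcoholUse leaves P1 open; dropping Diet leaves P2 open), so no proper subset is valid.
Among all size-2 subsets of the eligible variables, only {AlcoholUse, Diet} blocks every backdoor path, so it is the unique smallest valid adjustment set.

{AlcoholUse, Diet}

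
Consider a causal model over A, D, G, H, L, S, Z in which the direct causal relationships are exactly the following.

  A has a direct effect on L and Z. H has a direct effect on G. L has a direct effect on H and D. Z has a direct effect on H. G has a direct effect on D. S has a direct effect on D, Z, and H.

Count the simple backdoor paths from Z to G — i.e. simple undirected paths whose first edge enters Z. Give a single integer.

A backdoor path from Z to G is any simple undirected path whose first edge points into Z (i.e. leaves Z via a parent).
Parents of Z: {A, S}.
Enumerating:
  P1: Z <- A -> L -> H <- S -> D <- G
  P2: Z <- A -> L -> H -> G
  P3: Z <- A -> L -> D <- S -> H -> G
  P4: Z <- A -> L -> D <- G
  P5: Z <- S -> H <- L -> D <- G
  P6: Z <- S -> H -> G
  P7: Z <- S -> D <- L -> H -> G
  P8: Z <- S -> D <- G
That exhausts the simple backdoor paths. Count: 8.

8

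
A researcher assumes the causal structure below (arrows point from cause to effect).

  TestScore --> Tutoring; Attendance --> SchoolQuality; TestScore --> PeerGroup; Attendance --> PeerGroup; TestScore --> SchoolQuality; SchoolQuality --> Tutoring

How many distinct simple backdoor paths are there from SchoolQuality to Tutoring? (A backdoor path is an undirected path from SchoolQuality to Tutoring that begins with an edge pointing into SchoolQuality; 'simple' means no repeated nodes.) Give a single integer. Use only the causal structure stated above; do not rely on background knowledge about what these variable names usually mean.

2

A backdoor path from SchoolQuality to Tutoring is any simple undirected path whose first edge points into SchoolQuality (i.e. leaves SchoolQuality via a parent).
Parents of SchoolQuality: {Attendance, TestScore}.
Enumerating:
  P1: SchoolQuality <- TestScore -> Tutoring
  P2: SchoolQuality <- Attendance -> PeerGroup <- TestScore -> Tutoring
That exhausts the simple backdoor paths. Count: 2.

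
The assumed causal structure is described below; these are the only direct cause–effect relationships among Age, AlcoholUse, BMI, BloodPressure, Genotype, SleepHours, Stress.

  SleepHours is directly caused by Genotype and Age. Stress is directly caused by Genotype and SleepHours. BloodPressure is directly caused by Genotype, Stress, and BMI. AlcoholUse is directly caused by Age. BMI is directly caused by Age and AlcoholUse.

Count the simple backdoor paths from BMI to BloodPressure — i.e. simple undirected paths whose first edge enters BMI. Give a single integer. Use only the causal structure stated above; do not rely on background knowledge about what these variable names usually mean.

A backdoor path from BMI to BloodPressure is any simple undirected path whose first edge points into BMI (i.e. leaves BMI via a parent).
Parents of BMI: {Age, AlcoholUse}.
Enumerating:
  P1: BMI <- Age -> SleepHours <- Genotype -> Stress -> BloodPressure
  P2: BMI <- Age -> SleepHours <- Genotype -> BloodPressure
  P3: BMI <- Age -> SleepHours -> Stress <- Genotype -> BloodPressure
  P4: BMI <- Age -> SleepHours -> Stress -> BloodPressure
  P5: BMI <- AlcoholUse <- Age -> SleepHours <- Genotype -> Stress -> BloodPressure
  P6: BMI <- AlcoholUse <- Age -> SleepHours <- Genotype -> BloodPressure
  P7: BMI <- AlcoholUse <- Age -> SleepHours -> Stress <- Genotype -> BloodPressure
  P8: BMI <- AlcoholUse <- Age -> SleepHours -> Stress -> BloodPressure
That exhausts the simple backdoor paths. Count: 8.

8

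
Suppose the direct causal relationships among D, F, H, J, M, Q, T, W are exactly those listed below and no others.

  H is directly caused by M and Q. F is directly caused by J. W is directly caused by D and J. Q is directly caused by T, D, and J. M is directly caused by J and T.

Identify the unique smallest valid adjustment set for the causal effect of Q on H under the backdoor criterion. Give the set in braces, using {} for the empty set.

Variables eligible for adjustment (non-descendants of Q, excluding Q and H): {D, F, J, M, T, W}.
Backdoor paths from Q to H:
  P1: Q <- J -> M -> H
  P2: Q <- D -> W <- J -> M -> H
  P3: Q <- T -> M -> H
The empty set is not sufficient: P1 (Q <- J -> M -> H) has no collider blocking it and no conditioned non-collider, so it is open.
Try {M}:
  P1: blocked at chain node M ∈ conditioning set.
  P2: blocked at collider W (neither it nor any descendant is in the conditioning set).
  P3: blocked at chain node M ∈ conditioning set.
{M} contains no descendant of Q and blocks every backdoor path.
No other singleton works — e.g. {J} leaves P3 open — so {M} is the unique smallest valid adjustment set.

{M}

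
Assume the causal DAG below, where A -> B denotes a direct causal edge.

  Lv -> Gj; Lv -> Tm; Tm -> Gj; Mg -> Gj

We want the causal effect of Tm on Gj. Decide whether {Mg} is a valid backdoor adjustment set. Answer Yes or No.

Backdoor paths from Tm to Gj (paths whose first edge points into Tm):
  P1: Tm <- Lv -> Gj
Condition 1 (no descendant of Tm in the set): holds — descendants of Tm are {Gj}; none are in {Mg}.
Condition 2 (every backdoor path blocked by {Mg}):
  P1: open — no interior node is in the conditioning set.
{Mg} does not satisfy the backdoor criterion.

No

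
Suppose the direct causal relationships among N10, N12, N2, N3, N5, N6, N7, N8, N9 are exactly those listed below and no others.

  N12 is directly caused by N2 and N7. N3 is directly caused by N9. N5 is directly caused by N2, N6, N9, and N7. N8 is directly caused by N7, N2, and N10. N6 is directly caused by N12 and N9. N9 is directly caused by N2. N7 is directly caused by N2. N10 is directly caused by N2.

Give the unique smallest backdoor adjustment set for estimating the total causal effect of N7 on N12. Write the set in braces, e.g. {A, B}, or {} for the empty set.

Variables eligible for adjustment (non-descendants of N7, excluding N7 and N12): {N10, N2, N3, N9}.
Backdoor paths from N7 to N12:
  P1: N7 <- N2 -> N9 -> N6 <- N12
  P2: N7 <- N2 -> N9 -> N5 <- N6 <- N12
  P3: N7 <- N2 -> N12
  P4: N7 <- N2 -> N5 <- N9 -> N6 <- N12
  P5: N7 <- N2 -> N5 <- N6 <- N12
The empty set is not sufficient: P3 (N7 <- N2 -> N12) has no collider blocking it and no conditioned non-collider, so it is open.
Try {N2}:
  P1: blocked at fork node N2 ∈ conditioning set.
  P2: blocked at fork node N2 ∈ conditioning set.
  P3: blocked at fork node N2 ∈ conditioning set.
  P4: blocked at fork node N2 ∈ conditioning set.
  P5: blocked at fork node N2 ∈ conditioning set.
{N2} contains no descendant of N7 and blocks every backdoor path.
No other singleton works — e.g. {N9} leaves P3 open — so {N2} is the unique smallest valid adjustment set.

{N2}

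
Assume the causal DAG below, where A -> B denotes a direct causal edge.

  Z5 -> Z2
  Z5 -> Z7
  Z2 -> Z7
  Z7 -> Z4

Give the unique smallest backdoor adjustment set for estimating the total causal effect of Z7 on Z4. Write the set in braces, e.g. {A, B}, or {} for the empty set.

{}

Variables eligible for adjustment (non-descendants of Z7, excluding Z7 and Z4): {Z2, Z5}.
Backdoor paths from Z7 to Z4:
  (none)
With no backdoor paths the empty set already satisfies the criterion, and it is trivially minimal.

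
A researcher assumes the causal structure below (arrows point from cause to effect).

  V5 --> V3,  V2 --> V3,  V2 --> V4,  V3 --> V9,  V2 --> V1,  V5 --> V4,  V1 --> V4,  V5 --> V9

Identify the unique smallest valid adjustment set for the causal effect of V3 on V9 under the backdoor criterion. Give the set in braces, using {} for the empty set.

{V5}

Variables eligible for adjustment (non-descendants of V3, excluding V3 and V9): {V1, V2, V4, V5}.
Backdoor paths from V3 to V9:
  P1: V3 <- V5 -> V9
  P2: V3 <- V2 -> V1 -> V4 <- V5 -> V9
  P3: V3 <- V2 -> V4 <- V5 -> V9
The empty set is not sufficient: P1 (V3 <- V5 -> V9) has no collider blocking it and no conditioned non-collider, so it is open.
Try {V5}:
  P1: blocked at fork node V5 ∈ conditioning set.
  P2: blocked at collider V4 (neither it nor any descendant is in the conditioning set).
  P3: blocked at collider V4 (neither it nor any descendant is in the conditioning set).
{V5} contains no descendant of V3 and blocks every backdoor path.
No other singleton works — e.g. {V2} leaves P1 open — so {V5} is the unique smallest valid adjustment set.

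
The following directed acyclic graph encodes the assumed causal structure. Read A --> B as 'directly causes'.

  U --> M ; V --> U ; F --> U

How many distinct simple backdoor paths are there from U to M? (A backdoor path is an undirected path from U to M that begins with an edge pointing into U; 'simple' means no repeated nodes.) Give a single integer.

0

A backdoor path from U to M is any simple undirected path whose first edge points into U (i.e. leaves U via a parent).
Parents of U: {F, V}.
No simple path from any parent of U reaches M without revisiting U, so there are no backdoor paths.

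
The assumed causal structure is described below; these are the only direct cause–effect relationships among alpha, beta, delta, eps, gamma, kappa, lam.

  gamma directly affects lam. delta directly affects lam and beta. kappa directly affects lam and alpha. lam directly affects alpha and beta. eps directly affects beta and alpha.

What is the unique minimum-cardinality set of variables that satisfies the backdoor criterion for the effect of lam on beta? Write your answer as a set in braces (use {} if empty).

Variables eligible for adjustment (non-descendants of lam, excluding lam and beta): {delta, eps, gamma, kappa}.
Backdoor paths from lam to beta:
  P1: lam <- delta -> beta
  P2: lam <- kappa -> alpha <- eps -> beta
The empty set is not sufficient: P1 (lam <- delta -> beta) has no collider blocking it and no conditioned non-collider, so it is open.
Try {delta}:
  P1: blocked at fork node delta ∈ conditioning set.
  P2: blocked at collider alpha (neither it nor any descendant is in the conditioning set).
{delta} contains no descendant of lam and blocks every backdoor path.
No other singleton works — e.g. {kappa} leaves P1 open — so {delta} is the unique smallest valid adjustment set.

{delta}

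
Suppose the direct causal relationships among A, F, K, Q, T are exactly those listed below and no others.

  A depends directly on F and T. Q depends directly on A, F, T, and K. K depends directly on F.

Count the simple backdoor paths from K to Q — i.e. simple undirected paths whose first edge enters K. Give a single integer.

A backdoor path from K to Q is any simple undirected path whose first edge points into K (i.e. leaves K via a parent).
Parents of K: {F}.
Enumerating:
  P1: K <- F -> A <- T -> Q
  P2: K <- F -> A -> Q
  P3: K <- F -> Q
That exhausts the simple backdoor paths. Count: 3.

3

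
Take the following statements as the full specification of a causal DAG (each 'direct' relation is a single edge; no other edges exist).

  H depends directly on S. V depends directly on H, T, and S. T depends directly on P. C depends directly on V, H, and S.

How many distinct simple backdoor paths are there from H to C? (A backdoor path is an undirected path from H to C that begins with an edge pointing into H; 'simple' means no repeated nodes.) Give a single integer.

2

A backdoor path from H to C is any simple undirected path whose first edge points into H (i.e. leaves H via a parent).
Parents of H: {S}.
Enumerating:
  P1: H <- S -> V -> C
  P2: H <- S -> C
That exhausts the simple backdoor paths. Count: 2.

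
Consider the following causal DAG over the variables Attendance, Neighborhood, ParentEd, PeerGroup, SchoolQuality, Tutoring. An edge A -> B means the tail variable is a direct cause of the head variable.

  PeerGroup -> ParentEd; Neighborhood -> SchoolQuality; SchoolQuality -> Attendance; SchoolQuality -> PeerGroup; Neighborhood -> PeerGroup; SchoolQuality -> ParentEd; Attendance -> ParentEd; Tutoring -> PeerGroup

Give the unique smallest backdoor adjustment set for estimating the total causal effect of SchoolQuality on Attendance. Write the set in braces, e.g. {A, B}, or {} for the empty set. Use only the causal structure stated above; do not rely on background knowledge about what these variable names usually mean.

{}

Variables eligible for adjustment (non-descendants of SchoolQuality, excluding SchoolQuality and Attendance): {Neighborhood, Tutoring}.
Backdoor paths from SchoolQuality to Attendance:
  P1: SchoolQuality <- Neighborhood -> PeerGroup -> ParentEd <- Attendance
Each backdoor path contains an unconditioned collider, so every path is already blocked with the empty conditioning set:
  P1: blocked at collider ParentEd (neither it nor any descendant is in the conditioning set).
The empty set is therefore the unique smallest valid set.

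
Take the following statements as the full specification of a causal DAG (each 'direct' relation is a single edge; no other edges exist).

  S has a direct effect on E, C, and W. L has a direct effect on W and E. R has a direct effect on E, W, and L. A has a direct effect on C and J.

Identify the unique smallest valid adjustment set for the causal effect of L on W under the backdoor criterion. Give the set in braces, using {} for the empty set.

{R}

Variables eligible for adjustment (non-descendants of L, excluding L and W): {A, C, J, R, S}.
Backdoor paths from L to W:
  P1: L <- R -> E <- S -> W
  P2: L <- R -> W
The empty set is not sufficient: P2 (L <- R -> W) has no collider blocking it and no conditioned non-collider, so it is open.
Try {R}:
  P1: blocked at fork node R ∈ conditioning set.
  P2: blocked at fork node R ∈ conditioning set.
{R} contains no descendant of L and blocks every backdoor path.
No other singleton works — e.g. {A} leaves P2 open — so {R} is the unique smallest valid adjustment set.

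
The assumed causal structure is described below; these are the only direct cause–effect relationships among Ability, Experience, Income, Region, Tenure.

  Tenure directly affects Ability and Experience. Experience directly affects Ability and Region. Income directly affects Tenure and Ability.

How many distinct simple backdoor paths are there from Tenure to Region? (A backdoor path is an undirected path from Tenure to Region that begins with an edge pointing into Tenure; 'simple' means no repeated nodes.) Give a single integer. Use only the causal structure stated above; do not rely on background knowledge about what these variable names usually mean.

1

A backdoor path from Tenure to Region is any simple undirected path whose first edge points into Tenure (i.e. leaves Tenure via a parent).
Parents of Tenure: {Income}.
Enumerating:
  P1: Tenure <- Income -> Ability <- Experience -> Region
That exhausts the simple backdoor paths. Count: 1.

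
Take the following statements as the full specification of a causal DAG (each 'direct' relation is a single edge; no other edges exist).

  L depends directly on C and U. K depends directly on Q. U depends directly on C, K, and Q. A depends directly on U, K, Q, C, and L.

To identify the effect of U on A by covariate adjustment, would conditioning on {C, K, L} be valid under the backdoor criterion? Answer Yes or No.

Backdoor paths from U to A (paths whose first edge points into U):
  P1: U <- Q -> K -> A
  P2: U <- Q -> A
  P3: U <- K <- Q -> A
  P4: U <- K -> A
  P5: U <- C -> L -> A
  P6: U <- C -> A
Condition 1 (no descendant of U in the set): FAILS — L is a descendant of U.
Condition 2 (every backdoor path blocked by {C, K, L}):
  P1: blocked at chain node K ∈ conditioning set.
  P2: open — no interior node is in the conditioning set.
  P3: blocked at chain node K ∈ conditioning set.
  P4: blocked at fork node K ∈ conditioning set.
  P5: blocked at fork node C ∈ conditioning set.
  P6: blocked at fork node C ∈ conditioning set.
{C, K, L} does not satisfy the backdoor criterion.

No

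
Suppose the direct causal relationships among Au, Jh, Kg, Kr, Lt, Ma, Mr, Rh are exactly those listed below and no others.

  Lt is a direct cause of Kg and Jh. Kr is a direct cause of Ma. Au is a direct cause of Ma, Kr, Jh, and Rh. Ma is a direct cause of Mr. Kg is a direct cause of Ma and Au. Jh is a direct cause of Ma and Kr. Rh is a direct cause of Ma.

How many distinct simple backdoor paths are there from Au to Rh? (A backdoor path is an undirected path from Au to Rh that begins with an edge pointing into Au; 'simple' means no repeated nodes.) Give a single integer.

A backdoor path from Au to Rh is any simple undirected path whose first edge points into Au (i.e. leaves Au via a parent).
Parents of Au: {Kg}.
Enumerating:
  P1: Au <- Kg <- Lt -> Jh -> Kr -> Ma <- Rh
  P2: Au <- Kg <- Lt -> Jh -> Ma <- Rh
  P3: Au <- Kg -> Ma <- Rh
That exhausts the simple backdoor paths. Count: 3.

3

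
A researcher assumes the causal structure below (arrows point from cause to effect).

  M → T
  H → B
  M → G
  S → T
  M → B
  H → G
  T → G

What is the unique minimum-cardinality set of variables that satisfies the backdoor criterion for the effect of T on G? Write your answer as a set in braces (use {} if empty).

Variables eligible for adjustment (non-descendants of T, excluding T and G): {B, H, M, S}.
Backdoor paths from T to G:
  P1: T <- M -> B <- H -> G
  P2: T <- M -> G
The empty set is not sufficient: P2 (T <- M -> G) has no collider blocking it and no conditioned non-collider, so it is open.
Try {M}:
  P1: blocked at fork node M ∈ conditioning set.
  P2: blocked at fork node M ∈ conditioning set.
{M} contains no descendant of T and blocks every backdoor path.
No other singleton works — e.g. {H} leaves P2 open — so {M} is the unique smallest valid adjustment set.

{M}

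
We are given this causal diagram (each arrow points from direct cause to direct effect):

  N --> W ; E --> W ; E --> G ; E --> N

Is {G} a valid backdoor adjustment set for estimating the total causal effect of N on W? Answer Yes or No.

Backdoor paths from N to W (paths whose first edge points into N):
  P1: N <- E -> W
Condition 1 (no descendant of N in the set): holds — descendants of N are {W}; none are in {G}.
Condition 2 (every backdoor path blocked by {G}):
  P1: open — no interior node is in the conditioning set.
{G} does not satisfy the backdoor criterion.

No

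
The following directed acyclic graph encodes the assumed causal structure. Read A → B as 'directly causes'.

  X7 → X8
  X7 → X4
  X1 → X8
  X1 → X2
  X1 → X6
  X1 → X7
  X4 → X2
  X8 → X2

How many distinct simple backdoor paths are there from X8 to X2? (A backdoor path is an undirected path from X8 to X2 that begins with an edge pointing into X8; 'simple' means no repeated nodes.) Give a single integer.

4

A backdoor path from X8 to X2 is any simple undirected path whose first edge points into X8 (i.e. leaves X8 via a parent).
Parents of X8: {X1, X7}.
Enumerating:
  P1: X8 <- X1 -> X7 -> X4 -> X2
  P2: X8 <- X1 -> X2
  P3: X8 <- X7 <- X1 -> X2
  P4: X8 <- X7 -> X4 -> X2
That exhausts the simple backdoor paths. Count: 4.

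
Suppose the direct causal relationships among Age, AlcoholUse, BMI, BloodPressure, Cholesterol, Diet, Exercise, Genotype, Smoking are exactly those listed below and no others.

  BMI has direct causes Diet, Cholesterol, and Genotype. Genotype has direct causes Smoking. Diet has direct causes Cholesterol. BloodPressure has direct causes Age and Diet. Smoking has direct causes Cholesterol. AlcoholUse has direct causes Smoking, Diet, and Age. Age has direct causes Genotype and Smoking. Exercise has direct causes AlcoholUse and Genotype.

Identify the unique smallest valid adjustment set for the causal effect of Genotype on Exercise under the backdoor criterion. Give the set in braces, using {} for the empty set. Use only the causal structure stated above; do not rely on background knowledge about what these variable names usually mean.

Variables eligible for adjustment (non-descendants of Genotype, excluding Genotype and Exercise): {Cholesterol, Diet, Smoking}.
Backdoor paths from Genotype to Exercise:
  P1: Genotype <- Smoking <- Cholesterol -> Diet -> BloodPressure <- Age -> AlcoholUse -> Exercise
  P2: Genotype <- Smoking <- Cholesterol -> Diet -> AlcoholUse -> Exercise
  P3: Genotype <- Smoking <- Cholesterol -> BMI <- Diet -> BloodPressure <- Age -> AlcoholUse -> Exercise
  P4: Genotype <- Smoking <- Cholesterol -> BMI <- Diet -> AlcoholUse -> Exercise
  P5: Genotype <- Smoking -> Age -> BloodPressure <- Diet -> AlcoholUse -> Exercise
  P6: Genotype <- Smoking -> Age -> AlcoholUse -> Exercise
  P7: Genotype <- Smoking -> AlcoholUse -> Exercise
The empty set is not sufficient: P2 (Genotype <- Smoking <- Cholesterol -> Diet -> AlcoholUse -> Exercise) has no collider blocking it and no conditioned non-collider, so it is open.
Try {Smoking}:
  P1: blocked at chain node Smoking ∈ conditioning set.
  P2: blocked at chain node Smoking ∈ conditioning set.
  P3: blocked at chain node Smoking ∈ conditioning set.
  P4: blocked at chain node Smoking ∈ conditioning set.
  P5: blocked at fork node Smoking ∈ conditioning set.
  P6: blocked at fork node Smoking ∈ conditioning set.
  P7: blocked at fork node Smoking ∈ conditioning set.
{Smoking} contains no descendant of Genotype and blocks every backdoor path.
No other singleton works — e.g. {Cholesterol} leaves P6 open — so {Smoking} is the unique smallest valid adjustment set.

{Smoking}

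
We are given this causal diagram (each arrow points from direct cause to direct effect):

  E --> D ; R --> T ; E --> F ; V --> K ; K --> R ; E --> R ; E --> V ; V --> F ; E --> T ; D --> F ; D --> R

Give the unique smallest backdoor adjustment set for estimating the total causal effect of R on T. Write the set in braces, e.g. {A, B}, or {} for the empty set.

Variables eligible for adjustment (non-descendants of R, excluding R and T): {D, E, F, K, V}.
Backdoor paths from R to T:
  P1: R <- E -> T
  P2: R <- D <- E -> T
  P3: R <- D -> F <- E -> T
  P4: R <- D -> F <- V <- E -> T
  P5: R <- K <- V <- E -> T
  P6: R <- K <- V -> F <- E -> T
  P7: R <- K <- V -> F <- D <- E -> T
The empty set is not sufficient: P1 (R <- E -> T) has no collider blocking it and no conditioned non-collider, so it is open.
Try {E}:
  P1: blocked at fork node E ∈ conditioning set.
  P2: blocked at fork node E ∈ conditioning set.
  P3: blocked at collider F (neither it nor any descendant is in the conditioning set).
  P4: blocked at collider F (neither it nor any descendant is in the conditioning set).
  P5: blocked at fork node E ∈ conditioning set.
  P6: blocked at collider F (neither it nor any descendant is in the conditioning set).
  P7: blocked at collider F (neither it nor any descendant is in the conditioning set).
{E} contains no descendant of R and blocks every backdoor path.
No other singleton works — e.g. {D} leaves P1 open — so {E} is the unique smallest valid adjustment set.

{E}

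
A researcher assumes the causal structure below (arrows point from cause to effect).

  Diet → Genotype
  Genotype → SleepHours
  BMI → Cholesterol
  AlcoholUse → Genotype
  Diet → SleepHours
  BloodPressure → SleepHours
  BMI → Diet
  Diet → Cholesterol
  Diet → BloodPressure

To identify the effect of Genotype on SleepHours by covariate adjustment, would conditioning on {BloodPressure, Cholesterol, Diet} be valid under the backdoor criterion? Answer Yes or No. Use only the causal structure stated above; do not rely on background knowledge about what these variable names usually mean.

Yes

Backdoor paths from Genotype to SleepHours (paths whose first edge points into Genotype):
  P1: Genotype <- Diet -> BloodPressure -> SleepHours
  P2: Genotype <- Diet -> SleepHours
Condition 1 (no descendant of Genotype in the set): holds — descendants of Genotype are {SleepHours}; none are in {BloodPressure, Cholesterol, Diet}.
Condition 2 (every backdoor path blocked by {BloodPressure, Cholesterol, Diet}):
  P1: blocked at fork node Diet ∈ conditioning set.
  P2: blocked at fork node Diet ∈ conditioning set.
{BloodPressure, Cholesterol, Diet} satisfies the backdoor criterion.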